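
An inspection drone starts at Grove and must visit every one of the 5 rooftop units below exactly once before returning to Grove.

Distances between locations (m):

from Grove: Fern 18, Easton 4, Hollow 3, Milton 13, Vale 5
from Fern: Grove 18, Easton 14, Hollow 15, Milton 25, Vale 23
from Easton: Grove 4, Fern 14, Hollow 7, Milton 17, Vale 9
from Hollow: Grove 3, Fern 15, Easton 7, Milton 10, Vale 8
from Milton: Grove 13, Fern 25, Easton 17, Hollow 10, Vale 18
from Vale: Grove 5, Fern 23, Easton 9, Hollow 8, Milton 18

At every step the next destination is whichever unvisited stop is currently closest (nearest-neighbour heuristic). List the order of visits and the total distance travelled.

At Grove the remaining stops are Hollow 3, Easton 4, Vale 5, Milton 13, Fern 18; go to Hollow.
At Hollow the remaining stops are Easton 7, Vale 8, Milton 10, Fern 15; go to Easton.
At Easton the remaining stops are Vale 9, Fern 14, Milton 17; go to Vale.
At Vale the remaining stops are Milton 18, Fern 23; go to Milton.
At Milton the remaining stops are Fern 25; go to Fern.
Return Fern→Grove: 18.
Total = 3 + 7 + 9 + 18 + 25 + 18 = 80.

Total distance 80 m via the nearest-neighbour route Grove → Hollow → Easton → Vale → Milton → Fern → Grove.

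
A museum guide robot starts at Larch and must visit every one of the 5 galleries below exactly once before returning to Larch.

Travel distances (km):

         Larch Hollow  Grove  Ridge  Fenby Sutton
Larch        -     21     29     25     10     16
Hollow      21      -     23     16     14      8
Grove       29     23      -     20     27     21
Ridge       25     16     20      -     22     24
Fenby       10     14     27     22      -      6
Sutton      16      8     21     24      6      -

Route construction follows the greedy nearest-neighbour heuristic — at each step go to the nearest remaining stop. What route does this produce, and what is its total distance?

89 km along Larch → Fenby → Sutton → Hollow → Ridge → Grove → Larch.

Larch → [Fenby:10 / Sutton:16 / Hollow:21 / Ridge:25 / Grove:29] → Fenby (10)
Fenby → [Sutton:6 / Hollow:14 / Ridge:22 / Grove:27] → Sutton (6)
Sutton → [Hollow:8 / Grove:21 / Ridge:24] → Hollow (8)
Hollow → [Ridge:16 / Grove:23] → Ridge (16)
Ridge → [Grove:20] → Grove (20)
Return Grove→Larch: 29.
Total = 10 + 6 + 8 + 16 + 20 + 29 = 89.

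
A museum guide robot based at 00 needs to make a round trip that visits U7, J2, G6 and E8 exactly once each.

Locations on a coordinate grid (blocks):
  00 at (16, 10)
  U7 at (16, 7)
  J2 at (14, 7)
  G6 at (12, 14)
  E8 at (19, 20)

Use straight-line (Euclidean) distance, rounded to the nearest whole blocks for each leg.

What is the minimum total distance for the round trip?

31 blocks — the shortest possible round trip.

With 4 stops there are 4!/2 = 12 distinct round trips (a route and its reverse cost the same).
00→U7→J2→G6→E8→00: 3+2+7+9+10 = 31
00→U7→J2→E8→G6→00: 3+2+14+9+6 = 34
00→U7→G6→J2→E8→00: 3+8+7+14+10 = 42
00→U7→G6→E8→J2→00: 3+8+9+14+4 = 38
00→U7→E8→J2→G6→00: 3+13+14+7+6 = 43
00→U7→E8→G6→J2→00: 3+13+9+7+4 = 36
00→J2→U7→G6→E8→00: 4+2+8+9+10 = 33
00→J2→U7→E8→G6→00: 4+2+13+9+6 = 34
00→J2→G6→U7→E8→00: 4+7+8+13+10 = 42
00→J2→E8→U7→G6→00: 4+14+13+8+6 = 45
00→G6→U7→J2→E8→00: 6+8+2+14+10 = 40
00→G6→J2→U7→E8→00: 6+7+2+13+10 = 38
The minimum is 31.
One optimal route: 00 → U7 → J2 → G6 → E8 → 00 (or its reverse).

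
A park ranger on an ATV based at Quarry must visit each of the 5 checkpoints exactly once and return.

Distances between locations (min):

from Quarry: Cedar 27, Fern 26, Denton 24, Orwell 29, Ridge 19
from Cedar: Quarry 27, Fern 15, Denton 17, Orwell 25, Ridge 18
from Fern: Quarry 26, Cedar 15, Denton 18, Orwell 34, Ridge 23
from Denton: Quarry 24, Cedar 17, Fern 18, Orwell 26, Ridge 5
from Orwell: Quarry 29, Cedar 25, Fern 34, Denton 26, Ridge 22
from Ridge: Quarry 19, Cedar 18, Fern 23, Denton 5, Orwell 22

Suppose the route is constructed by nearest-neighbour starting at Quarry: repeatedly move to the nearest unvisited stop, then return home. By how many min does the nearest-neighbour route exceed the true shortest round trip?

Excess over optimum: 8 min.

Quarry: Ridge=19, Denton=24, Fern=26, Cedar=27, Orwell=29 ⇒ Ridge
Ridge: Denton=5, Cedar=18, Orwell=22, Fern=23 ⇒ Denton
Denton: Cedar=17, Fern=18, Orwell=26 ⇒ Cedar
Cedar: Fern=15, Orwell=25 ⇒ Fern
Fern: Orwell=34 ⇒ Orwell
NN route Quarry → Ridge → Denton → Cedar → Fern → Orwell → Quarry costs 119.
Optimal: Quarry → Orwell → Cedar → Fern → Denton → Ridge → Quarry costs 111 (by enumerating all 60 distinct tours).
Excess = 119 − 111 = 8.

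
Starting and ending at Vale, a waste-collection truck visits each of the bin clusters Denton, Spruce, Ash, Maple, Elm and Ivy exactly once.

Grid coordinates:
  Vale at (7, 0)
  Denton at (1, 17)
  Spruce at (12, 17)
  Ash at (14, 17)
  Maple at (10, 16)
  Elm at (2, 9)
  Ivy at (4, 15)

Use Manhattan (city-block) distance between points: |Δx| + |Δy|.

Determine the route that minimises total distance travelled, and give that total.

With 6 stops there are 6!/2 = 360 distinct round trips (a route and its reverse cost the same).
Vale→Denton→Spruce→Ash→Maple→Elm→Ivy→Vale: 23+11+2+5+15+8+18 = 82
Vale→Denton→Spruce→Ash→Maple→Ivy→Elm→Vale: 23+11+2+5+7+8+14 = 70
Vale→Denton→Spruce→Ash→Elm→Maple→Ivy→Vale: 23+11+2+20+15+7+18 = 96
Vale→Denton→Spruce→Ash→Elm→Ivy→Maple→Vale: 23+11+2+20+8+7+19 = 90
Vale→Denton→Spruce→Ash→Ivy→Maple→Elm→Vale: 23+11+2+12+7+15+14 = 84
Vale→Denton→Spruce→Ash→Ivy→Elm→Maple→Vale: 23+11+2+12+8+15+19 = 90
Vale→Denton→Spruce→Maple→Ash→Elm→Ivy→Vale: 23+11+3+5+20+8+18 = 88
Vale→Denton→Spruce→Maple→Ash→Ivy→Elm→Vale: 23+11+3+5+12+8+14 = 76
… (352 more)
Vale→Spruce→Ash→Maple→Ivy→Denton→Elm→Vale: 22+2+5+7+5+9+14 = 64  ← best
The minimum is 64.
One optimal route: Vale → Spruce → Ash → Maple → Ivy → Denton → Elm → Vale (or its reverse).

64 — the shortest possible round trip.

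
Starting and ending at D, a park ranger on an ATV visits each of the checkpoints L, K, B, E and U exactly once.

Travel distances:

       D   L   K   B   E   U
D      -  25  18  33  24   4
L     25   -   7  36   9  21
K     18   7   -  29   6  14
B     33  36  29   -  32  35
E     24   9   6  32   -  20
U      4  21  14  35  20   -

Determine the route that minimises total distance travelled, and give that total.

Minimum total distance: 99.

With 5 stops there are 5!/2 = 60 distinct round trips (a route and its reverse cost the same).
D→L→K→B→E→U→D: 25+7+29+32+20+4 = 117
D→L→K→B→U→E→D: 25+7+29+35+20+24 = 140
D→L→K→E→B→U→D: 25+7+6+32+35+4 = 109
D→L→K→E→U→B→D: 25+7+6+20+35+33 = 126
D→L→K→U→B→E→D: 25+7+14+35+32+24 = 137
D→L→K→U→E→B→D: 25+7+14+20+32+33 = 131
D→L→B→K→E→U→D: 25+36+29+6+20+4 = 120
D→L→B→K→U→E→D: 25+36+29+14+20+24 = 148
D→L→B→E→K→U→D: 25+36+32+6+14+4 = 117
D→L→B→E→U→K→D: 25+36+32+20+14+18 = 145
D→L→B→U→K→E→D: 25+36+35+14+6+24 = 140
D→L→B→U→E→K→D: 25+36+35+20+6+18 = 140
D→L→E→K→B→U→D: 25+9+6+29+35+4 = 108
D→L→E→K→U→B→D: 25+9+6+14+35+33 = 122
… (46 more)
D→B→E→L→K→U→D: 33+32+9+7+14+4 = 99  ← best
The minimum is 99.
One optimal route: D → B → E → L → K → U → D (or its reverse).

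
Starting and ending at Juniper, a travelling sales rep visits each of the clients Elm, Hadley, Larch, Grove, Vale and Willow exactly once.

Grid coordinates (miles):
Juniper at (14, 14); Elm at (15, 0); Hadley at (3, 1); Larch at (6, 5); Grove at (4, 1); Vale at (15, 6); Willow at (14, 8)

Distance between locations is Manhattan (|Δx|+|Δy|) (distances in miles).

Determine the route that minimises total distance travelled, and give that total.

Shortest round trip = 52 miles.

There are 360 distinct closed tours to check (reversals are equivalent).
Juniper-Elm-Hadley-Larch-Grove-Vale-Willow-Juniper: 15+13+7+6+16+3+6 = 66
Juniper-Elm-Hadley-Larch-Grove-Willow-Vale-Juniper: 15+13+7+6+17+3+9 = 70
Juniper-Elm-Hadley-Larch-Vale-Grove-Willow-Juniper: 15+13+7+10+16+17+6 = 84
Juniper-Elm-Hadley-Larch-Vale-Willow-Grove-Juniper: 15+13+7+10+3+17+23 = 88
Juniper-Elm-Hadley-Larch-Willow-Grove-Vale-Juniper: 15+13+7+11+17+16+9 = 88
Juniper-Elm-Hadley-Larch-Willow-Vale-Grove-Juniper: 15+13+7+11+3+16+23 = 88
Juniper-Elm-Hadley-Grove-Larch-Vale-Willow-Juniper: 15+13+1+6+10+3+6 = 54
Juniper-Elm-Hadley-Grove-Larch-Willow-Vale-Juniper: 15+13+1+6+11+3+9 = 58
… (352 more)
Juniper-Larch-Hadley-Grove-Elm-Vale-Willow-Juniper: 17+7+1+12+6+3+6 = 52  ← best
The minimum is 52.
One optimal route: Juniper → Larch → Hadley → Grove → Elm → Vale → Willow → Juniper (or its reverse).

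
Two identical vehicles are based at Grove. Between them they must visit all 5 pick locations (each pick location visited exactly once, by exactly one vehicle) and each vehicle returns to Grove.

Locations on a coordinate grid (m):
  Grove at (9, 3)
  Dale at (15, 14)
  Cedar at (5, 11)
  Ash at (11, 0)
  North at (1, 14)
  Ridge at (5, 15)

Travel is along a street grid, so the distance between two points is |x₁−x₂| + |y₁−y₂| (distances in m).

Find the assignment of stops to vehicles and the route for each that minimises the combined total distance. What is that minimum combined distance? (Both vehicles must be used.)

Minimum combined distance: 62 m.

Try each way of splitting the stops between the two vehicles (each non-empty) and, for each split, find the best tour for each vehicle:
  {Dale} + {Cedar, Ash, North, Ridge}: 34 + 50 = 84
  {Cedar} + {Dale, Ash, North, Ridge}: 24 + 58 = 82
  {Dale, Cedar} + {Ash, North, Ridge}: 42 + 50 = 92
  {Ash} + {Dale, Cedar, North, Ridge}: 10 + 52 = 62
  {Dale, Ash} + {Cedar, North, Ridge}: 40 + 40 = 80
  {Cedar, Ash} + {Dale, North, Ridge}: 34 + 52 = 86
  … (15 splits in total)
Best: vehicle 1 Grove → Ash → Grove = 10; vehicle 2 Grove → Dale → North → Ridge → Cedar → Grove = 52; combined 62.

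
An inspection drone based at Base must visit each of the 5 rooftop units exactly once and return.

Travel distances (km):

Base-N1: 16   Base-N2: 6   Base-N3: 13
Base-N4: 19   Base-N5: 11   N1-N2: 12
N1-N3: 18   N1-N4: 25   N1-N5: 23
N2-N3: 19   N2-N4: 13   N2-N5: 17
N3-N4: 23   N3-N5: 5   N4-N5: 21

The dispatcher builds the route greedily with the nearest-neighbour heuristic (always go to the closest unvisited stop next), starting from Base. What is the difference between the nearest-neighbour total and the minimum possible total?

Excess over optimum: 3 km.

From Base: N2=6, N5=11, N3=13, N1=16, N4=19 → choose N2 (6).
From N2: N1=12, N4=13, N5=17, N3=19 → choose N1 (12).
From N1: N3=18, N5=23, N4=25 → choose N3 (18).
From N3: N5=5, N4=23 → choose N5 (5).
From N5: N4=21 → choose N4 (21).
NN route Base → N2 → N1 → N3 → N5 → N4 → Base costs 81.
Optimal: Base → N2 → N4 → N1 → N3 → N5 → Base costs 78 (by enumerating all 60 distinct tours).
Excess = 81 − 78 = 3.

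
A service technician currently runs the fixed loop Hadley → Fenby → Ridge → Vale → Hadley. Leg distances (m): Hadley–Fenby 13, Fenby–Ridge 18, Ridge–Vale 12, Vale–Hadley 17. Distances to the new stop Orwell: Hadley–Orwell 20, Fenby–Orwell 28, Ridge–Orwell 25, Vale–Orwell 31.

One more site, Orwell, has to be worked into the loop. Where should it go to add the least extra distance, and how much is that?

Insertion cost between consecutive stops i–j is d(i,Orwell) + d(Orwell,j) − d(i,j):
  between Hadley and Fenby: 20 + 28 − 13 = 35
  between Fenby and Ridge: 28 + 25 − 18 = 35
  between Ridge and Vale: 25 + 31 − 12 = 44
  between Vale and Hadley: 31 + 20 − 17 = 34
Cheapest insertion is between Vale and Hadley, adding 34.
New total = 60 + 34 = 94.

Adding 34 m by placing Orwell on the Vale–Hadley leg.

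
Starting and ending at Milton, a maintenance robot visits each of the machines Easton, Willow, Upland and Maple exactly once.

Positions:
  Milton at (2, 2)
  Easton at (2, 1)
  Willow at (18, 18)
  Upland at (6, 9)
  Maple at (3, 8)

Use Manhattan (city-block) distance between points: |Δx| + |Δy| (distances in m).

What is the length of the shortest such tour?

Milton→Easton→Willow→Upland→Maple→Milton: 1+33+21+4+7 = 66
Milton→Easton→Willow→Maple→Upland→Milton: 1+33+25+4+11 = 74
Milton→Easton→Upland→Willow→Maple→Milton: 1+12+21+25+7 = 66
Milton→Easton→Upland→Maple→Willow→Milton: 1+12+4+25+32 = 74
Milton→Easton→Maple→Willow→Upland→Milton: 1+8+25+21+11 = 66
Milton→Easton→Maple→Upland→Willow→Milton: 1+8+4+21+32 = 66
Milton→Willow→Easton→Upland→Maple→Milton: 32+33+12+4+7 = 88
Milton→Willow→Easton→Maple→Upland→Milton: 32+33+8+4+11 = 88
Milton→Willow→Upland→Easton→Maple→Milton: 32+21+12+8+7 = 80
Milton→Willow→Maple→Easton→Upland→Milton: 32+25+8+12+11 = 88
Milton→Upland→Easton→Willow→Maple→Milton: 11+12+33+25+7 = 88
Milton→Upland→Willow→Easton→Maple→Milton: 11+21+33+8+7 = 80
The minimum is 66.
One optimal route: Milton → Easton → Willow → Upland → Maple → Milton (or its reverse).

66 m — the shortest possible round trip.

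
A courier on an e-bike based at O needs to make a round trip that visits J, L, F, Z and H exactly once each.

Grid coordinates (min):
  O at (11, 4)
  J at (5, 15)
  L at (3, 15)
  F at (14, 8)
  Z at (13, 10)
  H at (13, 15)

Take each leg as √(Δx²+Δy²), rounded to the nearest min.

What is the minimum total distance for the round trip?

There are 60 distinct closed tours to check (reversals are equivalent).
O → J → L → F → Z → H → O: 13+2+13+2+5+11 = 46
O → J → L → F → H → Z → O: 13+2+13+7+5+6 = 46
O → J → L → Z → F → H → O: 13+2+11+2+7+11 = 46
O → J → L → Z → H → F → O: 13+2+11+5+7+5 = 43
O → J → L → H → F → Z → O: 13+2+10+7+2+6 = 40
O → J → L → H → Z → F → O: 13+2+10+5+2+5 = 37
O → J → F → L → Z → H → O: 13+11+13+11+5+11 = 64
O → J → F → L → H → Z → O: 13+11+13+10+5+6 = 58
O → J → F → Z → L → H → O: 13+11+2+11+10+11 = 58
O → J → F → Z → H → L → O: 13+11+2+5+10+14 = 55
O → J → F → H → L → Z → O: 13+11+7+10+11+6 = 58
O → J → F → H → Z → L → O: 13+11+7+5+11+14 = 61
O → J → Z → L → F → H → O: 13+9+11+13+7+11 = 64
O → J → Z → L → H → F → O: 13+9+11+10+7+5 = 55
… (46 more)
O → L → J → H → Z → F → O: 14+2+8+5+2+5 = 36  ← best
The minimum is 36.
One optimal route: O → L → J → H → Z → F → O (or its reverse).

Minimum total distance: 36 min.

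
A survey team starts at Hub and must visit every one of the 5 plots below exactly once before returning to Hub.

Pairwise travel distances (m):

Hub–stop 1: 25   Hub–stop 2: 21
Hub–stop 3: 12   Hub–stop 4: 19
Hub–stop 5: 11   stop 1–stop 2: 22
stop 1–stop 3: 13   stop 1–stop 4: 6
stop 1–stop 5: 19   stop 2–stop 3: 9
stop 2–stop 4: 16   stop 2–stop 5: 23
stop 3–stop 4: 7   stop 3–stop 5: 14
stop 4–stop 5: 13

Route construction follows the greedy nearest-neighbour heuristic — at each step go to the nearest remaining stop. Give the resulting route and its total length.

At Hub the remaining stops are stop 5 11, stop 3 12, stop 4 19, stop 2 21, stop 1 25; go to stop 5.
At stop 5 the remaining stops are stop 4 13, stop 3 14, stop 1 19, stop 2 23; go to stop 4.
At stop 4 the remaining stops are stop 1 6, stop 3 7, stop 2 16; go to stop 1.
At stop 1 the remaining stops are stop 3 13, stop 2 22; go to stop 3.
At stop 3 the remaining stops are stop 2 9; go to stop 2.
Return stop 2→Hub: 21.
Total = 11 + 13 + 6 + 13 + 9 + 21 = 73.

73 m along Hub → stop 5 → stop 4 → stop 1 → stop 3 → stop 2 → Hub.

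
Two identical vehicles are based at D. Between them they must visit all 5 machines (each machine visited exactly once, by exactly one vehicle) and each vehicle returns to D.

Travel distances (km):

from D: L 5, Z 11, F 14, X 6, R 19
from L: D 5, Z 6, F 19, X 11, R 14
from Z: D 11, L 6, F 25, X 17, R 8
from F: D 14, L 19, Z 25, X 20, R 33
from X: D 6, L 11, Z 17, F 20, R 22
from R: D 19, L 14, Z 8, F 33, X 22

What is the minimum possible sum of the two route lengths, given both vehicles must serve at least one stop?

75 km — the smallest possible combined total.

Check every non-empty split of the stops between the two vehicles; for each half take its own optimal tour:
  {L} + {Z, F, X, R}: 10 + 75 = 85
  {Z} + {L, F, X, R}: 22 + 75 = 97
  {L, Z} + {F, X, R}: 22 + 75 = 97
  {F} + {L, Z, X, R}: 28 + 47 = 75
  {L, F} + {Z, X, R}: 38 + 47 = 85
  {Z, F} + {L, X, R}: 50 + 47 = 97
  … (15 splits in total)
Best: vehicle 1 D → F → D = 28; vehicle 2 D → L → Z → R → X → D = 47; combined 75.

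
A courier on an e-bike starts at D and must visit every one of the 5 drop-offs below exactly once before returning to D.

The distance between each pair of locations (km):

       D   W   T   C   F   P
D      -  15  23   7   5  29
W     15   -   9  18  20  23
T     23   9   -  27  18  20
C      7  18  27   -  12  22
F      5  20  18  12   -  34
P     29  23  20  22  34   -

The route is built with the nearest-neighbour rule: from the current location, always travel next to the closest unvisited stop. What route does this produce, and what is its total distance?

At D the remaining stops are F 5, C 7, W 15, T 23, P 29; go to F.
At F the remaining stops are C 12, T 18, W 20, P 34; go to C.
At C the remaining stops are W 18, P 22, T 27; go to W.
At W the remaining stops are T 9, P 23; go to T.
At T the remaining stops are P 20; go to P.
Return P→D: 29.
Total = 5 + 12 + 18 + 9 + 20 + 29 = 93.

Total distance 93 km via the nearest-neighbour route D → F → C → W → T → P → D.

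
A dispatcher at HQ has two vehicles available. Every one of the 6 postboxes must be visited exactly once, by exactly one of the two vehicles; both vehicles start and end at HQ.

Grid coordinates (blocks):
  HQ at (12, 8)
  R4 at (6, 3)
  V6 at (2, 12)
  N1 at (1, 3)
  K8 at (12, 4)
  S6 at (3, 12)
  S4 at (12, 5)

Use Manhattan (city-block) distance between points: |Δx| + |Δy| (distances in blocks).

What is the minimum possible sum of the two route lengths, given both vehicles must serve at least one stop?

46 blocks — the smallest possible combined total.

There are 2^5 − 1 = 31 ways to divide the 6 stops into two non-empty groups. For each, the best each vehicle can do is its own shortest tour through its group:
  {R4} + {V6, N1, K8, S6, S4}: 22 + 40 = 62
  {V6} + {R4, N1, K8, S6, S4}: 28 + 40 = 68
  {R4, V6} + {N1, K8, S6, S4}: 38 + 40 = 78
  {N1} + {R4, V6, K8, S6, S4}: 32 + 38 = 70
  {R4, N1} + {V6, K8, S6, S4}: 32 + 36 = 68
  {V6, N1} + {R4, K8, S6, S4}: 40 + 36 = 76
  … (31 splits in total)
  {R4, V6, N1, K8, S6} + {S4}: 40 + 6 = 46  ← best
Best: vehicle 1 HQ → K8 → R4 → N1 → V6 → S6 → HQ = 40; vehicle 2 HQ → S4 → HQ = 6; combined 46.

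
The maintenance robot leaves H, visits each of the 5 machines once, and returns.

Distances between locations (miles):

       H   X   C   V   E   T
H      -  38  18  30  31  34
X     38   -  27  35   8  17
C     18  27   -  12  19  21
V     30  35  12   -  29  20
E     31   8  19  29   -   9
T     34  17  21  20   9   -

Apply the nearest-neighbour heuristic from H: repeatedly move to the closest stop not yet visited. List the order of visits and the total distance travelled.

105 miles along H → C → V → T → E → X → H.

H → [C:18 / V:30 / E:31 / T:34 / X:38] → C (18)
C → [V:12 / E:19 / T:21 / X:27] → V (12)
V → [T:20 / E:29 / X:35] → T (20)
T → [E:9 / X:17] → E (9)
E → [X:8] → X (8)
Return X→H: 38.
Total = 18 + 12 + 20 + 9 + 8 + 38 = 105.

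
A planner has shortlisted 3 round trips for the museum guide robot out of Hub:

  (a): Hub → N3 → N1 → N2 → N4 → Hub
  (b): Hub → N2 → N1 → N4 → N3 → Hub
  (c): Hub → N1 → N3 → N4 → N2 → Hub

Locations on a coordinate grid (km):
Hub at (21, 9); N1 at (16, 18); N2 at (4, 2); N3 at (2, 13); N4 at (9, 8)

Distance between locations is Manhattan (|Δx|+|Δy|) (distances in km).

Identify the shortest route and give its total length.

(a): 23 + 19 + 28 + 11 + 13 = 94
(b): 24 + 28 + 17 + 12 + 23 = 104
(c): 14 + 19 + 12 + 11 + 24 = 80

Shortest is (c), total 80 km.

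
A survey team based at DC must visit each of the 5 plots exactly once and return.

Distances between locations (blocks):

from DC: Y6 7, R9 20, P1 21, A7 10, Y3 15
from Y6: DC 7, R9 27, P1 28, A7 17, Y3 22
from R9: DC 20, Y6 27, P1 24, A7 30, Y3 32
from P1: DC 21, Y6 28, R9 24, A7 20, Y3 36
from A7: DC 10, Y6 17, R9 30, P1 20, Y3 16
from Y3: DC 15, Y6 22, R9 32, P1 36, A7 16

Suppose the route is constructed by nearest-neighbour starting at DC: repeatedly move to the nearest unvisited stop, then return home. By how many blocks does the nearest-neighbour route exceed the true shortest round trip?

The nearest-neighbour route is 8 blocks longer than optimal.

DC: Y6=7, A7=10, Y3=15, R9=20, P1=21 ⇒ Y6
Y6: A7=17, Y3=22, R9=27, P1=28 ⇒ A7
A7: Y3=16, P1=20, R9=30 ⇒ Y3
Y3: R9=32, P1=36 ⇒ R9
R9: P1=24 ⇒ P1
NN route DC → Y6 → A7 → Y3 → R9 → P1 → DC costs 117.
Optimal: DC → Y6 → R9 → P1 → A7 → Y3 → DC costs 109 (by enumerating all 60 distinct tours).
Excess = 117 − 109 = 8.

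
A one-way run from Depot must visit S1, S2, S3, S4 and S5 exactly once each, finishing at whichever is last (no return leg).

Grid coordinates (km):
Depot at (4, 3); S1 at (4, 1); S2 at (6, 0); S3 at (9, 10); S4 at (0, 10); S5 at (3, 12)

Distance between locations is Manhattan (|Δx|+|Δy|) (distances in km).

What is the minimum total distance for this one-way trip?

31 km — the minimum one-way total.

There are 5! = 120 possible orderings.
Depot → S1 → S2 → S3 → S4 → S5: 2+3+13+9+5 = 32
Depot → S1 → S2 → S3 → S5 → S4: 2+3+13+8+5 = 31
Depot → S1 → S2 → S4 → S3 → S5: 2+3+16+9+8 = 38
Depot → S1 → S2 → S4 → S5 → S3: 2+3+16+5+8 = 34
Depot → S1 → S2 → S5 → S3 → S4: 2+3+15+8+9 = 37
Depot → S1 → S2 → S5 → S4 → S3: 2+3+15+5+9 = 34
Depot → S1 → S3 → S2 → S4 → S5: 2+14+13+16+5 = 50
Depot → S1 → S3 → S2 → S5 → S4: 2+14+13+15+5 = 49
Depot → S1 → S3 → S4 → S2 → S5: 2+14+9+16+15 = 56
Depot → S1 → S3 → S4 → S5 → S2: 2+14+9+5+15 = 45
Depot → S1 → S3 → S5 → S2 → S4: 2+14+8+15+16 = 55
Depot → S1 → S3 → S5 → S4 → S2: 2+14+8+5+16 = 45
Depot → S1 → S4 → S2 → S3 → S5: 2+13+16+13+8 = 52
Depot → S1 → S4 → S2 → S5 → S3: 2+13+16+15+8 = 54
… (106 more)
The minimum is 31.
One shortest path: Depot → S1 → S2 → S3 → S5 → S4.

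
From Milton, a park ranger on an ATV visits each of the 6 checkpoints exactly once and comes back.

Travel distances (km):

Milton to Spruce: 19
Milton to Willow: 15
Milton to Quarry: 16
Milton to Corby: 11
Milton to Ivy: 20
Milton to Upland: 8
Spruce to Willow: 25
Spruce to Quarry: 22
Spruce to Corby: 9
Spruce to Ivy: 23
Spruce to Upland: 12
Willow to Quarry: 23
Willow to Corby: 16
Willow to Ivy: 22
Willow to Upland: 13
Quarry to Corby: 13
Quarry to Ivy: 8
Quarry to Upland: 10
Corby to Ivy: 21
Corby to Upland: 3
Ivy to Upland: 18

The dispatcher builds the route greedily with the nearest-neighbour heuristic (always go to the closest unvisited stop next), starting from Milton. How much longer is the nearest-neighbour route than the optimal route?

From Milton: Upland=8, Corby=11, Willow=15, Quarry=16, Spruce=19, Ivy=20 → choose Upland (8).
From Upland: Corby=3, Quarry=10, Spruce=12, Willow=13, Ivy=18 → choose Corby (3).
From Corby: Spruce=9, Quarry=13, Willow=16, Ivy=21 → choose Spruce (9).
From Spruce: Quarry=22, Ivy=23, Willow=25 → choose Quarry (22).
From Quarry: Ivy=8, Willow=23 → choose Ivy (8).
From Ivy: Willow=22 → choose Willow (22).
NN route Milton → Upland → Corby → Spruce → Quarry → Ivy → Willow → Milton costs 87.
Optimal: Milton → Spruce → Corby → Upland → Quarry → Ivy → Willow → Milton costs 86 (by enumerating all 360 distinct tours).
Excess = 87 − 86 = 1.

1 km longer than the optimal tour.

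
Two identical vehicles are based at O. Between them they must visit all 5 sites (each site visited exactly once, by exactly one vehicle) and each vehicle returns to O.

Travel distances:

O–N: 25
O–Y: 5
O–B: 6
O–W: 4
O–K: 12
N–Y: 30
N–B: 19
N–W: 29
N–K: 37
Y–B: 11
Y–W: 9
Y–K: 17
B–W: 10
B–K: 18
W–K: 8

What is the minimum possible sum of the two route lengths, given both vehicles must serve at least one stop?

There are 2^4 − 1 = 15 ways to divide the 5 stops into two non-empty groups. For each, the best each vehicle can do is its own shortest tour through its group:
  {N} + {Y, B, W, K}: 50 + 46 = 96
  {Y} + {N, B, W, K}: 10 + 74 = 84
  {N, Y} + {B, W, K}: 60 + 36 = 96
  {B} + {N, Y, W, K}: 12 + 84 = 96
  {N, B} + {Y, W, K}: 50 + 34 = 84
  {Y, B} + {N, W, K}: 22 + 74 = 96
  … (15 splits in total)
Best: vehicle 1 O → Y → O = 10; vehicle 2 O → N → B → W → K → O = 74; combined 84.

84 — the smallest possible combined total.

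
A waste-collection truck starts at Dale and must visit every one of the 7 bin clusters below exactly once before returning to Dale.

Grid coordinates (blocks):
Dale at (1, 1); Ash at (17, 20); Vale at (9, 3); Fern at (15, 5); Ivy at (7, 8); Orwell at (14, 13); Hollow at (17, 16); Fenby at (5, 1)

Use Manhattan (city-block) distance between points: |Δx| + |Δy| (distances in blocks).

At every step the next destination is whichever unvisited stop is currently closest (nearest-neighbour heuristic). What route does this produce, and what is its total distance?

From Dale: distances to unvisited — Fenby=4, Vale=10, Ivy=13, Fern=18, Orwell=25, Hollow=31, Ash=35. Nearest is Fenby (4).
From Fenby: distances to unvisited — Vale=6, Ivy=9, Fern=14, Orwell=21, Hollow=27, Ash=31. Nearest is Vale (6).
From Vale: distances to unvisited — Ivy=7, Fern=8, Orwell=15, Hollow=21, Ash=25. Nearest is Ivy (7).
From Ivy: distances to unvisited — Fern=11, Orwell=12, Hollow=18, Ash=22. Nearest is Fern (11).
From Fern: distances to unvisited — Orwell=9, Hollow=13, Ash=17. Nearest is Orwell (9).
From Orwell: distances to unvisited — Hollow=6, Ash=10. Nearest is Hollow (6).
From Hollow: distances to unvisited — Ash=4. Nearest is Ash (4).
Return Ash→Dale: 35.
Total = 4 + 6 + 7 + 11 + 9 + 6 + 4 + 35 = 82.

Total distance 82 blocks via the nearest-neighbour route Dale → Fenby → Vale → Ivy → Fern → Orwell → Hollow → Ash → Dale.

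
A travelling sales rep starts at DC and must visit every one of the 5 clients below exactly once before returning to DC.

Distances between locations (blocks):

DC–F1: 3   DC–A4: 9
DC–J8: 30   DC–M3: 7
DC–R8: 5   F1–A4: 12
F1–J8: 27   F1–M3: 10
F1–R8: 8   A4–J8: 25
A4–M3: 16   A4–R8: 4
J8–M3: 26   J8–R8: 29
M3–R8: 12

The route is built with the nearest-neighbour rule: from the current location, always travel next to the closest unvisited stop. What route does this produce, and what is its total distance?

87 blocks along DC → F1 → R8 → A4 → M3 → J8 → DC.

At DC the remaining stops are F1 3, R8 5, M3 7, A4 9, J8 30; go to F1.
At F1 the remaining stops are R8 8, M3 10, A4 12, J8 27; go to R8.
At R8 the remaining stops are A4 4, M3 12, J8 29; go to A4.
At A4 the remaining stops are M3 16, J8 25; go to M3.
At M3 the remaining stops are J8 26; go to J8.
Return J8→DC: 30.
Total = 3 + 8 + 4 + 16 + 26 + 30 = 87.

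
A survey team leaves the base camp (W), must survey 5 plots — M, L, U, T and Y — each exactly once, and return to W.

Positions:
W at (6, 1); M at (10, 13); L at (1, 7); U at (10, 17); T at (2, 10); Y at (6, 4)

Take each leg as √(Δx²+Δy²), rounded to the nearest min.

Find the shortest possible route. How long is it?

39 min — the shortest possible round trip.

W → M → L → U → T → Y → W: 13+11+13+11+7+3 = 58
W → M → L → U → Y → T → W: 13+11+13+14+7+10 = 68
W → M → L → T → U → Y → W: 13+11+3+11+14+3 = 55
W → M → L → T → Y → U → W: 13+11+3+7+14+16 = 64
W → M → L → Y → U → T → W: 13+11+6+14+11+10 = 65
W → M → L → Y → T → U → W: 13+11+6+7+11+16 = 64
W → M → U → L → T → Y → W: 13+4+13+3+7+3 = 43
W → M → U → L → Y → T → W: 13+4+13+6+7+10 = 53
W → M → U → T → L → Y → W: 13+4+11+3+6+3 = 40
W → M → U → T → Y → L → W: 13+4+11+7+6+8 = 49
W → M → U → Y → L → T → W: 13+4+14+6+3+10 = 50
W → M → U → Y → T → L → W: 13+4+14+7+3+8 = 49
W → M → T → L → U → Y → W: 13+9+3+13+14+3 = 55
W → M → T → L → Y → U → W: 13+9+3+6+14+16 = 61
… (46 more)
W → L → T → U → M → Y → W: 8+3+11+4+10+3 = 39  ← best
The minimum is 39.
One optimal route: W → L → T → U → M → Y → W (or its reverse).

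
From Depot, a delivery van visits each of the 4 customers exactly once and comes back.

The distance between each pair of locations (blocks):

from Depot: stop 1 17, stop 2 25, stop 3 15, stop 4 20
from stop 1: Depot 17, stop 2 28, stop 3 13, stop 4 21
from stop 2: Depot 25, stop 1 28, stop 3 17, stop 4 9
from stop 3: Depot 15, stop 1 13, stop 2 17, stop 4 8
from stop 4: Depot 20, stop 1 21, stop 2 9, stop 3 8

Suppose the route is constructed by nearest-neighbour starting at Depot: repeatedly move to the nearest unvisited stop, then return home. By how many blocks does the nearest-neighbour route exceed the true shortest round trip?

Excess over optimum: 5 blocks.

Depot: stop 3=15, stop 1=17, stop 4=20, stop 2=25 ⇒ stop 3
stop 3: stop 4=8, stop 1=13, stop 2=17 ⇒ stop 4
stop 4: stop 2=9, stop 1=21 ⇒ stop 2
stop 2: stop 1=28 ⇒ stop 1
NN route Depot → stop 3 → stop 4 → stop 2 → stop 1 → Depot costs 77.
Optimal: Depot → stop 1 → stop 3 → stop 4 → stop 2 → Depot costs 72 (by enumerating all 12 distinct tours).
Excess = 77 − 72 = 5.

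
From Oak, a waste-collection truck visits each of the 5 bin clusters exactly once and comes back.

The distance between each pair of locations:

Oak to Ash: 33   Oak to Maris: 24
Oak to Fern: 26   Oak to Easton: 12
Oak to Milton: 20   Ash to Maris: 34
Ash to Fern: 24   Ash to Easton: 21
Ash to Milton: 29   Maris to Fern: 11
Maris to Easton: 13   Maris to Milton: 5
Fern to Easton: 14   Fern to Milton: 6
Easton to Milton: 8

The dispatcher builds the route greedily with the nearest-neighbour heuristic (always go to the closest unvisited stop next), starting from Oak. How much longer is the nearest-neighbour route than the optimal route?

1 longer than the optimal tour.

Oak: Easton=12, Milton=20, Maris=24, Fern=26, Ash=33 ⇒ Easton
Easton: Milton=8, Maris=13, Fern=14, Ash=21 ⇒ Milton
Milton: Maris=5, Fern=6, Ash=29 ⇒ Maris
Maris: Fern=11, Ash=34 ⇒ Fern
Fern: Ash=24 ⇒ Ash
NN route Oak → Easton → Milton → Maris → Fern → Ash → Oak costs 93.
Optimal: Oak → Maris → Milton → Fern → Ash → Easton → Oak costs 92 (by enumerating all 60 distinct tours).
Excess = 93 − 92 = 1.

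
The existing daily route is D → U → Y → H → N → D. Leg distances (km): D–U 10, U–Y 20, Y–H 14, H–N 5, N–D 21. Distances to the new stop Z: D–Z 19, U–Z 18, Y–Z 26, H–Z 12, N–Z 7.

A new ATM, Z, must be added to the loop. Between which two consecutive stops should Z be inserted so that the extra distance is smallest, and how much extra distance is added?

Insertion cost between consecutive stops i–j is d(i,Z) + d(Z,j) − d(i,j):
  between D and U: 19 + 18 − 10 = 27
  between U and Y: 18 + 26 − 20 = 24
  between Y and H: 26 + 12 − 14 = 24
  between H and N: 12 + 7 − 5 = 14
  between N and D: 7 + 19 − 21 = 5
Cheapest insertion is between N and D, adding 5.
New total = 70 + 5 = 75.

Adding 5 km by placing Z on the N–D leg.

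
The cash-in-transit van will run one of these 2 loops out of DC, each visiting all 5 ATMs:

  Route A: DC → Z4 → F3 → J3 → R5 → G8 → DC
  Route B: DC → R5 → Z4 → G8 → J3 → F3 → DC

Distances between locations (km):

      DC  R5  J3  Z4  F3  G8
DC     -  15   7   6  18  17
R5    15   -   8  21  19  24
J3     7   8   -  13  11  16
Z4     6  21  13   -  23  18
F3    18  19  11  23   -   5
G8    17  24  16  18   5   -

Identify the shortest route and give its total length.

89 km — Route A is the shortest.

Route A: 6 + 23 + 11 + 8 + 24 + 17 = 89
Route B: 15 + 21 + 18 + 16 + 11 + 18 = 99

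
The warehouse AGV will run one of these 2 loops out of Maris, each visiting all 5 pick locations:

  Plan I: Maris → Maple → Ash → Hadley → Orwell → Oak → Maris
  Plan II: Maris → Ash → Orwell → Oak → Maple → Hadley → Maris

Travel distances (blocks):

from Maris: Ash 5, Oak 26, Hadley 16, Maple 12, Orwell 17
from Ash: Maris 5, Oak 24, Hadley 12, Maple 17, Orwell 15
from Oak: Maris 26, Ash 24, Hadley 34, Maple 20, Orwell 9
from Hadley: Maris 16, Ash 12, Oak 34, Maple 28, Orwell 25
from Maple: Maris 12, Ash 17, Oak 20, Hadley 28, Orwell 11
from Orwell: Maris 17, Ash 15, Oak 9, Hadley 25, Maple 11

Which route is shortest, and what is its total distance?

Plan I: 12 + 17 + 12 + 25 + 9 + 26 = 101
Plan II: 5 + 15 + 9 + 20 + 28 + 16 = 93

93 blocks — Plan II is the shortest.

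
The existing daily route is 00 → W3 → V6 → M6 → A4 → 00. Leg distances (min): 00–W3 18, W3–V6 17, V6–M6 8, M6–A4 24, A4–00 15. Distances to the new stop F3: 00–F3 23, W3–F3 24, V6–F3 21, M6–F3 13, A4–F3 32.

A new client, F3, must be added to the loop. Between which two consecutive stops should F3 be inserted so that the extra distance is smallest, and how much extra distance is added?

+21 min — insert F3 between M6 and A4.

Insertion cost between consecutive stops i–j is d(i,F3) + d(F3,j) − d(i,j):
  between 00 and W3: 23 + 24 − 18 = 29
  between W3 and V6: 24 + 21 − 17 = 28
  between V6 and M6: 21 + 13 − 8 = 26
  between M6 and A4: 13 + 32 − 24 = 21
  between A4 and 00: 32 + 23 − 15 = 40
Cheapest insertion is between M6 and A4, adding 21.
New total = 82 + 21 = 103.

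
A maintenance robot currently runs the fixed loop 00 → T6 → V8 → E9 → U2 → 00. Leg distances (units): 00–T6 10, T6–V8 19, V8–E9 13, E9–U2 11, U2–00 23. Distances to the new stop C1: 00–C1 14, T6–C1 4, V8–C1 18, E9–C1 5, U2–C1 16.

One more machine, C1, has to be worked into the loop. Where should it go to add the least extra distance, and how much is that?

Minimum extra distance: 3, inserting C1 between T6 and V8.

Insertion cost between consecutive stops i–j is d(i,C1) + d(C1,j) − d(i,j):
  between 00 and T6: 14 + 4 − 10 = 8
  between T6 and V8: 4 + 18 − 19 = 3
  between V8 and E9: 18 + 5 − 13 = 10
  between E9 and U2: 5 + 16 − 11 = 10
  between U2 and 00: 16 + 14 − 23 = 7
Cheapest insertion is between T6 and V8, adding 3.
New total = 76 + 3 = 79.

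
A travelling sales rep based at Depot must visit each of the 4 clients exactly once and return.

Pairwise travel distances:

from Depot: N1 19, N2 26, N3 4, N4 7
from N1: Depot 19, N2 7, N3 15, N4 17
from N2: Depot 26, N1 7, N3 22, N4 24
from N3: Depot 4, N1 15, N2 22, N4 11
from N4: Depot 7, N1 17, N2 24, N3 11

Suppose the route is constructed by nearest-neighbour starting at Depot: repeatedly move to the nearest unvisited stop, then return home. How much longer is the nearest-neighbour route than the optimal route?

From Depot: N3=4, N4=7, N1=19, N2=26 → choose N3 (4).
From N3: N4=11, N1=15, N2=22 → choose N4 (11).
From N4: N1=17, N2=24 → choose N1 (17).
From N1: N2=7 → choose N2 (7).
NN route Depot → N3 → N4 → N1 → N2 → Depot costs 65.
Optimal: Depot → N3 → N1 → N2 → N4 → Depot costs 57 (by enumerating all 12 distinct tours).
Excess = 65 − 57 = 8.

Excess over optimum: 8.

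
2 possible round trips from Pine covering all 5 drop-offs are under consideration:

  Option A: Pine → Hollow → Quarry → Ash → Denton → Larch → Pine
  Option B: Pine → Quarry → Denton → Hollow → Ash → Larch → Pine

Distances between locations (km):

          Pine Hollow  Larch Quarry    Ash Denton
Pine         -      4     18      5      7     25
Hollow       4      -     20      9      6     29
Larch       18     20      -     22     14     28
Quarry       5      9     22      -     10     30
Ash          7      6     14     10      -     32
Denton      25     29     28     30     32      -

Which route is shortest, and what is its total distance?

Shortest is Option A, total 101 km.

Option A: 4 + 9 + 10 + 32 + 28 + 18 = 101
Option B: 5 + 30 + 29 + 6 + 14 + 18 = 102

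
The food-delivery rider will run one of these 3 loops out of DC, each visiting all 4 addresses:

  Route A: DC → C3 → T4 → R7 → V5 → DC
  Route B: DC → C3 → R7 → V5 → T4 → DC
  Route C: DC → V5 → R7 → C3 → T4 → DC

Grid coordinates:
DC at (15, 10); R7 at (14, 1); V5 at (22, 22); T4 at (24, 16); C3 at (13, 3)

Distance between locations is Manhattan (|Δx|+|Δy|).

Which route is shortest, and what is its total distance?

64 — Route B is the shortest.

Route A: 9 + 24 + 25 + 29 + 19 = 106
Route B: 9 + 3 + 29 + 8 + 15 = 64
Route C: 19 + 29 + 3 + 24 + 15 = 90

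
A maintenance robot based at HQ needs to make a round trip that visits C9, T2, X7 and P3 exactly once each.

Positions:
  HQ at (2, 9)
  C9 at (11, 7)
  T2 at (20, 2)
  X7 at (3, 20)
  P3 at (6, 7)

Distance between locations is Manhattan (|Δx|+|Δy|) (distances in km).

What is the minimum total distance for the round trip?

There are 12 distinct closed tours to check (reversals are equivalent).
HQ-C9-T2-X7-P3-HQ: 11+14+35+16+6 = 82
HQ-C9-T2-P3-X7-HQ: 11+14+19+16+12 = 72
HQ-C9-X7-T2-P3-HQ: 11+21+35+19+6 = 92
HQ-C9-X7-P3-T2-HQ: 11+21+16+19+25 = 92
HQ-C9-P3-T2-X7-HQ: 11+5+19+35+12 = 82
HQ-C9-P3-X7-T2-HQ: 11+5+16+35+25 = 92
HQ-T2-C9-X7-P3-HQ: 25+14+21+16+6 = 82
HQ-T2-C9-P3-X7-HQ: 25+14+5+16+12 = 72
HQ-T2-X7-C9-P3-HQ: 25+35+21+5+6 = 92
HQ-T2-P3-C9-X7-HQ: 25+19+5+21+12 = 82
HQ-X7-C9-T2-P3-HQ: 12+21+14+19+6 = 72
HQ-X7-T2-C9-P3-HQ: 12+35+14+5+6 = 72
The minimum is 72.
One optimal route: HQ → C9 → T2 → P3 → X7 → HQ (or its reverse).

72 km — the shortest possible round trip.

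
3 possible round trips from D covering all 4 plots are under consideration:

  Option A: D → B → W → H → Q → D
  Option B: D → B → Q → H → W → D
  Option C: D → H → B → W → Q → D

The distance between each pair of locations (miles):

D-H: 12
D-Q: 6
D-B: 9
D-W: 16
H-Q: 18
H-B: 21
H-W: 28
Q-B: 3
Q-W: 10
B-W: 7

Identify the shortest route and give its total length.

56 miles — Option C is the shortest.

Option A: 9 + 7 + 28 + 18 + 6 = 68
Option B: 9 + 3 + 18 + 28 + 16 = 74
Option C: 12 + 21 + 7 + 10 + 6 = 56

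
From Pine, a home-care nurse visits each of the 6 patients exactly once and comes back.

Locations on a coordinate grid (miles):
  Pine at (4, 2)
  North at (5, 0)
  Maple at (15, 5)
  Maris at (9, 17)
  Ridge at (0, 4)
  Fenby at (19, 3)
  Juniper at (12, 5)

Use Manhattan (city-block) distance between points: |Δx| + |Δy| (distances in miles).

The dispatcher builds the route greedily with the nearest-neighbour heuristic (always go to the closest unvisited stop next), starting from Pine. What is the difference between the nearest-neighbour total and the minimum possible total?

The nearest-neighbour route is 6 miles longer than optimal.

Pine: North=3, Ridge=6, Juniper=11, Maple=14, Fenby=16, Maris=20 ⇒ North
North: Ridge=9, Juniper=12, Maple=15, Fenby=17, Maris=21 ⇒ Ridge
Ridge: Juniper=13, Maple=16, Fenby=20, Maris=22 ⇒ Juniper
Juniper: Maple=3, Fenby=9, Maris=15 ⇒ Maple
Maple: Fenby=6, Maris=18 ⇒ Fenby
Fenby: Maris=24 ⇒ Maris
NN route Pine → North → Ridge → Juniper → Maple → Fenby → Maris → Pine costs 78.
Optimal: Pine → North → Fenby → Maple → Juniper → Maris → Ridge → Pine costs 72 (by enumerating all 360 distinct tours).
Excess = 78 − 72 = 6.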